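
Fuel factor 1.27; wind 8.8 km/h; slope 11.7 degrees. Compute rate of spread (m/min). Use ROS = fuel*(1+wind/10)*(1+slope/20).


Formula: ROS = fuel * (1 + wind/10) * (1 + slope/20)
Wind factor = 1 + 8.8/10 = 1.88
Slope factor = 1 + 11.7/20 = 1.585
ROS = 1.27 * 1.88 * 1.585 = 3.78 m/min

3.78


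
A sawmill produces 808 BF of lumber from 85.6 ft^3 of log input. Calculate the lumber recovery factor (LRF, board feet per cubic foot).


Formula: LRF = Lumber Output (BF) / Log Input (ft^3)
LRF = 808 BF / 85.6 ft^3
LRF = 9.44 BF/ft^3

9.44


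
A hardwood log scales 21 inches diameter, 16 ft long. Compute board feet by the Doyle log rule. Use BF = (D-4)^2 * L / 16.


Doyle: BF = (D - 4)^2 * L / 16
Adjusted diameter = 21 - 4 = 17 in
(D-4)^2 = 17^2 = 289
BF = 289 * 16 / 16 = 289 BF

289


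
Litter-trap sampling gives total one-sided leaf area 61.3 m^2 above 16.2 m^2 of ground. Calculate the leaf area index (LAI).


Formula: LAI = total leaf area / ground area  (dimensionless)
LAI = 61.3 m^2 / 16.2 m^2
LAI = 3.78

3.78


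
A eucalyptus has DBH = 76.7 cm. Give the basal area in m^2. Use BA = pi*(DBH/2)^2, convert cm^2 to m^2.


Formula: BA = pi * (DBH/2)^2 / 10000  (cm^2 to m^2)
Radius = DBH/2 = 76.7/2 = 38.35 cm
BA = pi * 38.35^2 / 10000
   = 4620.411 cm^2 / 10000
   = 0.462 m^2

0.462


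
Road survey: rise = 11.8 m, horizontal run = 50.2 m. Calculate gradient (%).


Formula: Gradient = rise / run * 100
Gradient = 11.8 / 50.2 * 100 = 23.5%

23.5


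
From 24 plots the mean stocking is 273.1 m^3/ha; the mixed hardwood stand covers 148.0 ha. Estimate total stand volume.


Formula: Total Volume = Mean Volume per ha * Total Area
Total Volume = 273.1 m^3/ha * 148.0 ha
Total Volume = 40419 m^3

40419


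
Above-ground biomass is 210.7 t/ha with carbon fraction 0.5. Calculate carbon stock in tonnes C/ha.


Formula: Carbon Stock = Biomass * Carbon Fraction
C = 210.7 t/ha * 0.5
C = 105.4 t C/ha

105.4


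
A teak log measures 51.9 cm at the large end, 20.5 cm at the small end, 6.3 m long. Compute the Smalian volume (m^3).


Smalian: V = (A1 + A2)/2 * L,  A = pi*(D/200)^2
A1 = pi*(51.9/200)^2 = 0.211556 m^2
A2 = pi*(20.5/200)^2 = 0.033006 m^2
V = (0.211556+0.033006)/2*6.3 = 0.7704 m^3

0.7704


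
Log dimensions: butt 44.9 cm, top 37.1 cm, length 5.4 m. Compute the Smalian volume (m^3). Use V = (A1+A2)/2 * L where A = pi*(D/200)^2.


Smalian: V = (A1 + A2)/2 * L,  A = pi*(D/200)^2
A1 = pi*(44.9/200)^2 = 0.158337 m^2
A2 = pi*(37.1/200)^2 = 0.108103 m^2
V = (0.158337+0.108103)/2*5.4 = 0.7194 m^3

0.7194


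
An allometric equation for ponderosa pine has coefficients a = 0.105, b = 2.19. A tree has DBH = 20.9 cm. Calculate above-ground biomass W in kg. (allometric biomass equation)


Formula: W = a * DBH^b  (allometric power law)
DBH^b = 20.9^2.19 = 778.2522
W = 0.105 * 778.2522 = 81.7 kg

81.7


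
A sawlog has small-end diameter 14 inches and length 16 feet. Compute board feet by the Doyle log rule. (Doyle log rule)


Doyle: BF = (D - 4)^2 * L / 16
Adjusted diameter = 14 - 4 = 10 in
(D-4)^2 = 10^2 = 100
BF = 100 * 16 / 16 = 100 BF

100


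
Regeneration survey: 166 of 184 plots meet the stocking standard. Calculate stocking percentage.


Formula: Stocking % = stocked plots / total plots * 100
Stocking = 166 / 184 * 100
Stocking = 0.9022 * 100 = 90.2%

90.2


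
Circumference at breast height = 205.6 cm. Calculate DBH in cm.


Formula: DBH = C / pi
DBH = 205.6 / pi
pi = 3.14159...
DBH = 65.4 cm

65.4


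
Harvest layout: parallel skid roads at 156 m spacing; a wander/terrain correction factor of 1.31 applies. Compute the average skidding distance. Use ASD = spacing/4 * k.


Formula: ASD = (spacing / 4) * correction
Uncorrected distance = spacing / 4 = 156 / 4 = 39 m
ASD = 39 * 1.31 = 51 m

51


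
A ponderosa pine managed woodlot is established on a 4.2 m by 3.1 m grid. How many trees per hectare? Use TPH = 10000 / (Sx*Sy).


Formula: TPH = 10000 m^2/ha / (spacing_x * spacing_y)
Area per tree = 4.2 m * 3.1 m = 13.02 m^2
TPH = 10000 / 13.02 = 768 trees/ha

768


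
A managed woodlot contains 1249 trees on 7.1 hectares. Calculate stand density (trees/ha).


Formula: Stand Density = N_trees / Area_ha
Density = 1249 trees / 7.1 ha
Density = 176 trees/ha

176


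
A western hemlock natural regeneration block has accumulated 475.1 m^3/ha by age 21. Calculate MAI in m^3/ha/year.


Formula: MAI = Total Volume / Stand Age
MAI = 475.1 m^3/ha / 21 years
MAI = 22.62 m^3/ha/year

22.62


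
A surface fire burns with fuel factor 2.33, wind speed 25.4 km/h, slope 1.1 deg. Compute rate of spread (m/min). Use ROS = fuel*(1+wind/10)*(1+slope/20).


Formula: ROS = fuel * (1 + wind/10) * (1 + slope/20)
Wind factor = 1 + 25.4/10 = 3.54
Slope factor = 1 + 1.1/20 = 1.055
ROS = 2.33 * 3.54 * 1.055 = 8.7 m/min

8.7


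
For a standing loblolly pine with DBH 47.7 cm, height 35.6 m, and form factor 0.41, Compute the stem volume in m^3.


Formula: V = pi * (DBH/200)^2 * H * ff
Radius = DBH/200 = 47.7/200 = 0.2385 m
Radius^2 = 0.2385^2 = 0.05688225 m^2
V = pi * 0.05688225 * 35.6 * 0.41
V = 2.608 m^3

2.608


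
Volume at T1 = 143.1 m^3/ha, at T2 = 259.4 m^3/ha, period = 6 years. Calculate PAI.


Formula: PAI = (V_T2 - V_T1) / (T2 - T1)
Volume increment = 259.4 - 143.1 = 116.3 m^3/ha
PAI = 116.3 / 6 = 19.38 m^3/ha/year

19.38


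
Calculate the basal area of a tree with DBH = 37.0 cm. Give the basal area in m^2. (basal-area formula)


Formula: BA = pi * (DBH/2)^2 / 10000  (cm^2 to m^2)
Radius = DBH/2 = 37.0/2 = 18.5 cm
BA = pi * 18.5^2 / 10000
   = 1075.2101 cm^2 / 10000
   = 0.1075 m^2

0.1075


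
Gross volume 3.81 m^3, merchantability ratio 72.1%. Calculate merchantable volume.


Formula: MV = V_total * (merchantable_pct / 100)
Merchantable fraction = 72.1% / 100 = 0.721
MV = 3.81 m^3 * 0.721 = 2.747 m^3

2.747


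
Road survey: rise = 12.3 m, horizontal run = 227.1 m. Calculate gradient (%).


Formula: Gradient = rise / run * 100
Gradient = 12.3 / 227.1 * 100 = 5.4%

5.4


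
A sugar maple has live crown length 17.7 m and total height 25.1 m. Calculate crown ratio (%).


Formula: Crown Ratio = (Crown Length / Total Height) * 100
CR = (17.7 m / 25.1 m) * 100
CR = 0.7052 * 100 = 70.5%

70.5


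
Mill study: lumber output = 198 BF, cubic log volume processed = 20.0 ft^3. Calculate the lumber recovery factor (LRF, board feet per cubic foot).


Formula: LRF = Lumber Output (BF) / Log Input (ft^3)
LRF = 198 BF / 20.0 ft^3
LRF = 9.9 BF/ft^3

9.9


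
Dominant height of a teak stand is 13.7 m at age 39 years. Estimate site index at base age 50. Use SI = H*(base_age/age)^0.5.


Formula: SI = H_dom * (base_age / age)^0.5
Age ratio = 50 / 39 = 1.28205
sqrt(age_ratio) = 1.13228
SI = 13.7 * 1.13228 = 15.5 m

15.5


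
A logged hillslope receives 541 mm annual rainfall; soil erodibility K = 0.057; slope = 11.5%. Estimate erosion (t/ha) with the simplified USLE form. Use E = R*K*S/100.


Formula: E = R * K * S / 100  (simplified USLE)
R * K = 541 * 0.057 = 30.837
E = 30.837 * 11.5 / 100 = 3.55 t/ha

3.55


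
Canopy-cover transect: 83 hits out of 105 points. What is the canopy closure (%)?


Formula: Canopy closure = covered points / total points * 100
Closure = 83 / 105 * 100
Closure = 0.7905 * 100 = 79.0%

79.0


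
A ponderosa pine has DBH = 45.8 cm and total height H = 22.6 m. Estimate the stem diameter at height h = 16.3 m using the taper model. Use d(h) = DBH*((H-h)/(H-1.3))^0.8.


Taper: d(h) = DBH * ((H - h) / (H - 1.3))^0.8
Numerator = H - h = 22.6 - 16.3 = 6.3 m
Denominator = H - 1.3 = 22.6 - 1.3 = 21.3 m
Ratio = 6.3 / 21.3 = 0.29577
d = 45.8 * 0.29577^0.8 = 17.3 cm

17.3


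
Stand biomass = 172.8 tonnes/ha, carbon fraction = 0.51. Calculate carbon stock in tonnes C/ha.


Formula: Carbon Stock = Biomass * Carbon Fraction
C = 172.8 t/ha * 0.51
C = 88.1 t C/ha

88.1


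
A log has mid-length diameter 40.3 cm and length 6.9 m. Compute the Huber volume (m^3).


Huber: V = Am * L,  Am = pi*(Dm/200)^2
Am = pi*(40.3/200)^2 = 0.127556 m^2
V = 0.127556*6.9 = 0.8801 m^3

0.8801


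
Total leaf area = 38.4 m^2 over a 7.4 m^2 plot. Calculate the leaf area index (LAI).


Formula: LAI = total leaf area / ground area  (dimensionless)
LAI = 38.4 m^2 / 7.4 m^2
LAI = 5.19

5.19


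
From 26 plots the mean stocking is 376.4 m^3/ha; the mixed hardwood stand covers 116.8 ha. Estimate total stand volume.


Formula: Total Volume = Mean Volume per ha * Total Area
Total Volume = 376.4 m^3/ha * 116.8 ha
Total Volume = 43964 m^3

43964


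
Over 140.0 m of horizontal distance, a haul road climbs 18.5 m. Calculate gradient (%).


Formula: Gradient = rise / run * 100
Gradient = 18.5 / 140.0 * 100 = 13.2%

13.2


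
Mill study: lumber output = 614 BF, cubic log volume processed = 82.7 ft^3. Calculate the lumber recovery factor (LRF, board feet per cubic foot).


Formula: LRF = Lumber Output (BF) / Log Input (ft^3)
LRF = 614 BF / 82.7 ft^3
LRF = 7.42 BF/ft^3

7.42


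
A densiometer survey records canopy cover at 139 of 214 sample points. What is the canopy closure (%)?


Formula: Canopy closure = covered points / total points * 100
Closure = 139 / 214 * 100
Closure = 0.6495 * 100 = 65.0%

65.0


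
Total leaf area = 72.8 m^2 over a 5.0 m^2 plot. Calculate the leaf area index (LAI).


Formula: LAI = total leaf area / ground area  (dimensionless)
LAI = 72.8 m^2 / 5.0 m^2
LAI = 14.56

14.56


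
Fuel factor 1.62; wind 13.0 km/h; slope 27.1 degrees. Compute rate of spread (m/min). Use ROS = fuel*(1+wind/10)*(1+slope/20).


Formula: ROS = fuel * (1 + wind/10) * (1 + slope/20)
Wind factor = 1 + 13.0/10 = 2.3
Slope factor = 1 + 27.1/20 = 2.355
ROS = 1.62 * 2.3 * 2.355 = 8.77 m/min

8.77


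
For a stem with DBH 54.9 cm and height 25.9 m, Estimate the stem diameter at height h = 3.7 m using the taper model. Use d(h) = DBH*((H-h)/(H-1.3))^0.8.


Taper: d(h) = DBH * ((H - h) / (H - 1.3))^0.8
Numerator = H - h = 25.9 - 3.7 = 22.2 m
Denominator = H - 1.3 = 25.9 - 1.3 = 24.6 m
Ratio = 22.2 / 24.6 = 0.90244
d = 54.9 * 0.90244^0.8 = 50.6 cm

50.6


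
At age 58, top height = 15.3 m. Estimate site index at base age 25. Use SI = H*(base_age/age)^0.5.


Formula: SI = H_dom * (base_age / age)^0.5
Age ratio = 25 / 58 = 0.43103
sqrt(age_ratio) = 0.65653
SI = 15.3 * 0.65653 = 10.0 m

10.0


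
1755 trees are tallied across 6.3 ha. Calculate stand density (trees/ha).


Formula: Stand Density = N_trees / Area_ha
Density = 1755 trees / 6.3 ha
Density = 279 trees/ha

279


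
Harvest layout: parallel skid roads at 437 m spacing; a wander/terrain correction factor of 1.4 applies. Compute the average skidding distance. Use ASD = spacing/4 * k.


Formula: ASD = (spacing / 4) * correction
Uncorrected distance = spacing / 4 = 437 / 4 = 109.25 m
ASD = 109.25 * 1.4 = 153 m

153


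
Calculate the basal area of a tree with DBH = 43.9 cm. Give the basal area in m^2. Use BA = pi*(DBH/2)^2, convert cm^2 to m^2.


Formula: BA = pi * (DBH/2)^2 / 10000  (cm^2 to m^2)
Radius = DBH/2 = 43.9/2 = 21.95 cm
BA = pi * 21.95^2 / 10000
   = 1513.6272 cm^2 / 10000
   = 0.1514 m^2

0.1514


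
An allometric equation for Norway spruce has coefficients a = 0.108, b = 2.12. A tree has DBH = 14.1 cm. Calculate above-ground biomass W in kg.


Formula: W = a * DBH^b  (allometric power law)
DBH^b = 14.1^2.12 = 273.1143
W = 0.108 * 273.1143 = 29.5 kg

29.5


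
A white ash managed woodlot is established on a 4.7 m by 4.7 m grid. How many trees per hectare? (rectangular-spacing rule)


Formula: TPH = 10000 m^2/ha / (spacing_x * spacing_y)
Area per tree = 4.7 m * 4.7 m = 22.09 m^2
TPH = 10000 / 22.09 = 453 trees/ha

453


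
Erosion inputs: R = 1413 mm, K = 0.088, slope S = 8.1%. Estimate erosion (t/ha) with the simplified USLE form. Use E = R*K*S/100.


Formula: E = R * K * S / 100  (simplified USLE)
R * K = 1413 * 0.088 = 124.344
E = 124.344 * 8.1 / 100 = 10.07 t/ha

10.07


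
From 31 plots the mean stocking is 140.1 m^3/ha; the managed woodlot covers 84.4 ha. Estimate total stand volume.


Formula: Total Volume = Mean Volume per ha * Total Area
Total Volume = 140.1 m^3/ha * 84.4 ha
Total Volume = 11824 m^3

11824


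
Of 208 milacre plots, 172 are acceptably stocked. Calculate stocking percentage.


Formula: Stocking % = stocked plots / total plots * 100
Stocking = 172 / 208 * 100
Stocking = 0.8269 * 100 = 82.7%

82.7


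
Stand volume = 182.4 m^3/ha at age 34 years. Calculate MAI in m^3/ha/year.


Formula: MAI = Total Volume / Stand Age
MAI = 182.4 m^3/ha / 34 years
MAI = 5.36 m^3/ha/year

5.36


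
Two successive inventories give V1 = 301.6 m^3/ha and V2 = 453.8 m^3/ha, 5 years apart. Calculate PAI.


Formula: PAI = (V_T2 - V_T1) / (T2 - T1)
Volume increment = 453.8 - 301.6 = 152.2 m^3/ha
PAI = 152.2 / 5 = 30.44 m^3/ha/year

30.44


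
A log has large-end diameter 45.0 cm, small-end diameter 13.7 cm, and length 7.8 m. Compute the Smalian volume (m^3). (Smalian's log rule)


Smalian: V = (A1 + A2)/2 * L,  A = pi*(D/200)^2
A1 = pi*(45.0/200)^2 = 0.159043 m^2
A2 = pi*(13.7/200)^2 = 0.014741 m^2
V = (0.159043+0.014741)/2*7.8 = 0.6778 m^3

0.6778


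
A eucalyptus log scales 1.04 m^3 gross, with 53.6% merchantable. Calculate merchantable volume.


Formula: MV = V_total * (merchantable_pct / 100)
Merchantable fraction = 53.6% / 100 = 0.536
MV = 1.04 m^3 * 0.536 = 0.557 m^3

0.557


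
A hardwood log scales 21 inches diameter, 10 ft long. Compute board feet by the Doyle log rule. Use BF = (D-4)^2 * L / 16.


Doyle: BF = (D - 4)^2 * L / 16
Adjusted diameter = 21 - 4 = 17 in
(D-4)^2 = 17^2 = 289
BF = 289 * 10 / 16 = 181 BF

181


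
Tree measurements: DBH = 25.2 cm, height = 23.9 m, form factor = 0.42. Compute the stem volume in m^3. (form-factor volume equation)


Formula: V = pi * (DBH/200)^2 * H * ff
Radius = DBH/200 = 25.2/200 = 0.126 m
Radius^2 = 0.126^2 = 0.015876 m^2
V = pi * 0.015876 * 23.9 * 0.42
V = 0.501 m^3

0.501


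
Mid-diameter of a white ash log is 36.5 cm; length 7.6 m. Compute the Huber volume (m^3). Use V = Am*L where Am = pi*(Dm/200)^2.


Huber: V = Am * L,  Am = pi*(Dm/200)^2
Am = pi*(36.5/200)^2 = 0.104635 m^2
V = 0.104635*7.6 = 0.7952 m^3

0.7952


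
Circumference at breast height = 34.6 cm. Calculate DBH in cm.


Formula: DBH = C / pi
DBH = 34.6 / pi
pi = 3.14159...
DBH = 11.0 cm

11.0


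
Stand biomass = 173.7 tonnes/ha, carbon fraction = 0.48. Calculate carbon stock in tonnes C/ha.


Formula: Carbon Stock = Biomass * Carbon Fraction
C = 173.7 t/ha * 0.48
C = 83.4 t C/ha

83.4


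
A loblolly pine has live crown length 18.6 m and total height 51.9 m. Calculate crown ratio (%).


Formula: Crown Ratio = (Crown Length / Total Height) * 100
CR = (18.6 m / 51.9 m) * 100
CR = 0.3584 * 100 = 35.8%

35.8


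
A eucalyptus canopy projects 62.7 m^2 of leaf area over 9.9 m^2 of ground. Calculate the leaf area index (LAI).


Formula: LAI = total leaf area / ground area  (dimensionless)
LAI = 62.7 m^2 / 9.9 m^2
LAI = 6.33

6.33


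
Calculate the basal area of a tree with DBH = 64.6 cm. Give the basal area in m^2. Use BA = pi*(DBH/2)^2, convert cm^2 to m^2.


Formula: BA = pi * (DBH/2)^2 / 10000  (cm^2 to m^2)
Radius = DBH/2 = 64.6/2 = 32.3 cm
BA = pi * 32.3^2 / 10000
   = 3277.5922 cm^2 / 10000
   = 0.3278 m^2

0.3278


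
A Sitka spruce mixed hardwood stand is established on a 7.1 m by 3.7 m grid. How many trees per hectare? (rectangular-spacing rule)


Formula: TPH = 10000 m^2/ha / (spacing_x * spacing_y)
Area per tree = 7.1 m * 3.7 m = 26.27 m^2
TPH = 10000 / 26.27 = 381 trees/ha

381


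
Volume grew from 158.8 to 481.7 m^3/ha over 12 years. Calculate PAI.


Formula: PAI = (V_T2 - V_T1) / (T2 - T1)
Volume increment = 481.7 - 158.8 = 322.9 m^3/ha
PAI = 322.9 / 12 = 26.91 m^3/ha/year

26.91


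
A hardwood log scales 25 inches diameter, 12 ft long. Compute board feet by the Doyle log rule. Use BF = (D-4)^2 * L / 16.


Doyle: BF = (D - 4)^2 * L / 16
Adjusted diameter = 25 - 4 = 21 in
(D-4)^2 = 21^2 = 441
BF = 441 * 12 / 16 = 331 BF

331


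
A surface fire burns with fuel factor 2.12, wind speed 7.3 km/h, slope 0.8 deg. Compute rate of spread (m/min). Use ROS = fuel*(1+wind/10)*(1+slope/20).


Formula: ROS = fuel * (1 + wind/10) * (1 + slope/20)
Wind factor = 1 + 7.3/10 = 1.73
Slope factor = 1 + 0.8/20 = 1.04
ROS = 2.12 * 1.73 * 1.04 = 3.81 m/min

3.81


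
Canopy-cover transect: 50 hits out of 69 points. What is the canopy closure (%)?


Formula: Canopy closure = covered points / total points * 100
Closure = 50 / 69 * 100
Closure = 0.7246 * 100 = 72.5%

72.5


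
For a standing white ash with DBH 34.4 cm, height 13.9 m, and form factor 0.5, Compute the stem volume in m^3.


Formula: V = pi * (DBH/200)^2 * H * ff
Radius = DBH/200 = 34.4/200 = 0.172 m
Radius^2 = 0.172^2 = 0.029584 m^2
V = pi * 0.029584 * 13.9 * 0.5
V = 0.646 m^3

0.646


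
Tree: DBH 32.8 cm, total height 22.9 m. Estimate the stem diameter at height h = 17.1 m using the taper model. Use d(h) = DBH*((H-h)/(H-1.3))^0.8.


Taper: d(h) = DBH * ((H - h) / (H - 1.3))^0.8
Numerator = H - h = 22.9 - 17.1 = 5.8 m
Denominator = H - 1.3 = 22.9 - 1.3 = 21.6 m
Ratio = 5.8 / 21.6 = 0.26852
d = 32.8 * 0.26852^0.8 = 11.5 cm

11.5


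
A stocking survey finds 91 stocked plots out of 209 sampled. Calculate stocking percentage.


Formula: Stocking % = stocked plots / total plots * 100
Stocking = 91 / 209 * 100
Stocking = 0.4354 * 100 = 43.5%

43.5


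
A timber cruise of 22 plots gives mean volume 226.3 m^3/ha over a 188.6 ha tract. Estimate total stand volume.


Formula: Total Volume = Mean Volume per ha * Total Area
Total Volume = 226.3 m^3/ha * 188.6 ha
Total Volume = 42680 m^3

42680


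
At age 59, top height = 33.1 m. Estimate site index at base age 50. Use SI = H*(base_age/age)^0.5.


Formula: SI = H_dom * (base_age / age)^0.5
Age ratio = 50 / 59 = 0.84746
sqrt(age_ratio) = 0.92057
SI = 33.1 * 0.92057 = 30.5 m

30.5


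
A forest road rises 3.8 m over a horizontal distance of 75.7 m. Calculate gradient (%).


Formula: Gradient = rise / run * 100
Gradient = 3.8 / 75.7 * 100 = 5.0%

5.0


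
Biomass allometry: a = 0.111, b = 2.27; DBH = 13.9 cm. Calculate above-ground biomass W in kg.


Formula: W = a * DBH^b  (allometric power law)
DBH^b = 13.9^2.27 = 393.2272
W = 0.111 * 393.2272 = 43.6 kg

43.6


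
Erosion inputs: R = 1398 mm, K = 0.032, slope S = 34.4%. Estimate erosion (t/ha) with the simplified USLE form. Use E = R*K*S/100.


Formula: E = R * K * S / 100  (simplified USLE)
R * K = 1398 * 0.032 = 44.736
E = 44.736 * 34.4 / 100 = 15.39 t/ha

15.39


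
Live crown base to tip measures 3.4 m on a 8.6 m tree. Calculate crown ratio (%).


Formula: Crown Ratio = (Crown Length / Total Height) * 100
CR = (3.4 m / 8.6 m) * 100
CR = 0.3953 * 100 = 39.5%

39.5


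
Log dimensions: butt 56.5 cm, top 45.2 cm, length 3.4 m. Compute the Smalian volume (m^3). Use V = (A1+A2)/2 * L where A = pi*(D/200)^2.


Smalian: V = (A1 + A2)/2 * L,  A = pi*(D/200)^2
A1 = pi*(56.5/200)^2 = 0.250719 m^2
A2 = pi*(45.2/200)^2 = 0.16046 m^2
V = (0.250719+0.16046)/2*3.4 = 0.699 m^3

0.699


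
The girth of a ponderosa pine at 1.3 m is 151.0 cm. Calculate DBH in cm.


Formula: DBH = C / pi
DBH = 151.0 / pi
pi = 3.14159...
DBH = 48.1 cm

48.1


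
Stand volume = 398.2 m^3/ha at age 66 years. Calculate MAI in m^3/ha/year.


Formula: MAI = Total Volume / Stand Age
MAI = 398.2 m^3/ha / 66 years
MAI = 6.03 m^3/ha/year

6.03


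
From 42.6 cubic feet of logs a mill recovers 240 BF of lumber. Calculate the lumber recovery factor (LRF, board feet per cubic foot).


Formula: LRF = Lumber Output (BF) / Log Input (ft^3)
LRF = 240 BF / 42.6 ft^3
LRF = 5.63 BF/ft^3

5.63


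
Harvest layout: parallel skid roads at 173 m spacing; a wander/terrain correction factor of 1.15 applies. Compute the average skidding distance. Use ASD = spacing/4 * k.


Formula: ASD = (spacing / 4) * correction
Uncorrected distance = spacing / 4 = 173 / 4 = 43.25 m
ASD = 43.25 * 1.15 = 50 m

50


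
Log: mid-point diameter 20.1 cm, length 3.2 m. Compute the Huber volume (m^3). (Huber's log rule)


Huber: V = Am * L,  Am = pi*(Dm/200)^2
Am = pi*(20.1/200)^2 = 0.031731 m^2
V = 0.031731*3.2 = 0.1015 m^3

0.1015


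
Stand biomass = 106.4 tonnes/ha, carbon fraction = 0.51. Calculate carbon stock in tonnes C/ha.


Formula: Carbon Stock = Biomass * Carbon Fraction
C = 106.4 t/ha * 0.51
C = 54.3 t C/ha

54.3


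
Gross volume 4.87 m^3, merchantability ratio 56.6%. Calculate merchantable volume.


Formula: MV = V_total * (merchantable_pct / 100)
Merchantable fraction = 56.6% / 100 = 0.566
MV = 4.87 m^3 * 0.566 = 2.756 m^3

2.756


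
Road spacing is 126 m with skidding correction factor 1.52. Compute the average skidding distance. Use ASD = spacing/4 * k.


Formula: ASD = (spacing / 4) * correction
Uncorrected distance = spacing / 4 = 126 / 4 = 31.5 m
ASD = 31.5 * 1.52 = 48 m

48


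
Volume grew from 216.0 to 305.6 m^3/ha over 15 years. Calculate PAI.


Formula: PAI = (V_T2 - V_T1) / (T2 - T1)
Volume increment = 305.6 - 216.0 = 89.6 m^3/ha
PAI = 89.6 / 15 = 5.97 m^3/ha/year

5.97


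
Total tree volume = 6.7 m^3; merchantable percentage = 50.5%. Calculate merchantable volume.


Formula: MV = V_total * (merchantable_pct / 100)
Merchantable fraction = 50.5% / 100 = 0.505
MV = 6.7 m^3 * 0.505 = 3.384 m^3

3.384


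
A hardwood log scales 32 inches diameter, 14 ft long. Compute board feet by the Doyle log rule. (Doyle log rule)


Doyle: BF = (D - 4)^2 * L / 16
Adjusted diameter = 32 - 4 = 28 in
(D-4)^2 = 28^2 = 784
BF = 784 * 14 / 16 = 686 BF

686


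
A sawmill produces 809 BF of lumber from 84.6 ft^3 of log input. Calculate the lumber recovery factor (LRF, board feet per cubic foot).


Formula: LRF = Lumber Output (BF) / Log Input (ft^3)
LRF = 809 BF / 84.6 ft^3
LRF = 9.56 BF/ft^3

9.56


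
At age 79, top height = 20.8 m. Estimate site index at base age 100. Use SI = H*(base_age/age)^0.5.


Formula: SI = H_dom * (base_age / age)^0.5
Age ratio = 100 / 79 = 1.26582
sqrt(age_ratio) = 1.12509
SI = 20.8 * 1.12509 = 23.4 m

23.4


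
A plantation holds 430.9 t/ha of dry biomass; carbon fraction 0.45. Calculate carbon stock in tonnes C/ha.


Formula: Carbon Stock = Biomass * Carbon Fraction
C = 430.9 t/ha * 0.45
C = 193.9 t C/ha

193.9


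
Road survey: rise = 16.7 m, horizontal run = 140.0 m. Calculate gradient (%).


Formula: Gradient = rise / run * 100
Gradient = 16.7 / 140.0 * 100 = 11.9%

11.9


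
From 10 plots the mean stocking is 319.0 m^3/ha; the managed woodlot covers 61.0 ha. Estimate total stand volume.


Formula: Total Volume = Mean Volume per ha * Total Area
Total Volume = 319.0 m^3/ha * 61.0 ha
Total Volume = 19459 m^3

19459


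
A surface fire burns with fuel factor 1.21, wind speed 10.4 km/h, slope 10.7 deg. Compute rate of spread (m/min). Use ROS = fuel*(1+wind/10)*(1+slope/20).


Formula: ROS = fuel * (1 + wind/10) * (1 + slope/20)
Wind factor = 1 + 10.4/10 = 2.04
Slope factor = 1 + 10.7/20 = 1.535
ROS = 1.21 * 2.04 * 1.535 = 3.79 m/min

3.79


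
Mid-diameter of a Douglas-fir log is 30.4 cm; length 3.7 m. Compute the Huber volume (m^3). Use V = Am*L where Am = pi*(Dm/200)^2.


Huber: V = Am * L,  Am = pi*(Dm/200)^2
Am = pi*(30.4/200)^2 = 0.072583 m^2
V = 0.072583*3.7 = 0.2686 m^3

0.2686


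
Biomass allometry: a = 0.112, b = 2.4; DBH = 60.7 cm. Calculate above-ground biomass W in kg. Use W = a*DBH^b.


Formula: W = a * DBH^b  (allometric power law)
DBH^b = 60.7^2.4 = 19039.3825
W = 0.112 * 19039.3825 = 2132.4 kg

2132.4


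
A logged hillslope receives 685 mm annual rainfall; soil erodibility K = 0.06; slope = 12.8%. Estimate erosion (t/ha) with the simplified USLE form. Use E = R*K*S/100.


Formula: E = R * K * S / 100  (simplified USLE)
R * K = 685 * 0.06 = 41.1
E = 41.1 * 12.8 / 100 = 5.26 t/ha

5.26


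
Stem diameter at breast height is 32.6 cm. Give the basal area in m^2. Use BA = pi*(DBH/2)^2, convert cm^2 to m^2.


Formula: BA = pi * (DBH/2)^2 / 10000  (cm^2 to m^2)
Radius = DBH/2 = 32.6/2 = 16.3 cm
BA = pi * 16.3^2 / 10000
   = 834.6898 cm^2 / 10000
   = 0.0835 m^2

0.0835


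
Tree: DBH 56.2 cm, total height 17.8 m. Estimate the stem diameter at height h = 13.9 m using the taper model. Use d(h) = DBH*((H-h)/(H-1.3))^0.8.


Taper: d(h) = DBH * ((H - h) / (H - 1.3))^0.8
Numerator = H - h = 17.8 - 13.9 = 3.9 m
Denominator = H - 1.3 = 17.8 - 1.3 = 16.5 m
Ratio = 3.9 / 16.5 = 0.23636
d = 56.2 * 0.23636^0.8 = 17.7 cm

17.7


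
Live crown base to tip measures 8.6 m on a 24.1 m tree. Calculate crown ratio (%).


Formula: Crown Ratio = (Crown Length / Total Height) * 100
CR = (8.6 m / 24.1 m) * 100
CR = 0.3568 * 100 = 35.7%

35.7


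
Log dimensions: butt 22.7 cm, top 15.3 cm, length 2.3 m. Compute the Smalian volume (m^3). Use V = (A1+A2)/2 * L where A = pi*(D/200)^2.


Smalian: V = (A1 + A2)/2 * L,  A = pi*(D/200)^2
A1 = pi*(22.7/200)^2 = 0.040471 m^2
A2 = pi*(15.3/200)^2 = 0.018385 m^2
V = (0.040471+0.018385)/2*2.3 = 0.0677 m^3

0.0677


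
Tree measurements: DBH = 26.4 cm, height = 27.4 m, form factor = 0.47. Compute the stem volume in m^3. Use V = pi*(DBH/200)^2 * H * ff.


Formula: V = pi * (DBH/200)^2 * H * ff
Radius = DBH/200 = 26.4/200 = 0.132 m
Radius^2 = 0.132^2 = 0.017424 m^2
V = pi * 0.017424 * 27.4 * 0.47
V = 0.705 m^3

0.705


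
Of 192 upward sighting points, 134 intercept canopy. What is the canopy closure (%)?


Formula: Canopy closure = covered points / total points * 100
Closure = 134 / 192 * 100
Closure = 0.6979 * 100 = 69.8%

69.8


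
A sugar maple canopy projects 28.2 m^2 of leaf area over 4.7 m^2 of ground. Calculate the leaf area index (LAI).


Formula: LAI = total leaf area / ground area  (dimensionless)
LAI = 28.2 m^2 / 4.7 m^2
LAI = 6.0

6.0


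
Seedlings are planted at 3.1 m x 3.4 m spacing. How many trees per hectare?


Formula: TPH = 10000 m^2/ha / (spacing_x * spacing_y)
Area per tree = 3.1 m * 3.4 m = 10.54 m^2
TPH = 10000 / 10.54 = 949 trees/ha

949


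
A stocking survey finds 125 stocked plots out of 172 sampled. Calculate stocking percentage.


Formula: Stocking % = stocked plots / total plots * 100
Stocking = 125 / 172 * 100
Stocking = 0.7267 * 100 = 72.7%

72.7


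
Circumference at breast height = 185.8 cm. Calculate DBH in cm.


Formula: DBH = C / pi
DBH = 185.8 / pi
pi = 3.14159...
DBH = 59.1 cm

59.1


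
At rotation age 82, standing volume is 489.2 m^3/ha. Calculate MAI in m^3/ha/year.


Formula: MAI = Total Volume / Stand Age
MAI = 489.2 m^3/ha / 82 years
MAI = 5.97 m^3/ha/year

5.97


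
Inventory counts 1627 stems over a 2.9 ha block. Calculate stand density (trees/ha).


Formula: Stand Density = N_trees / Area_ha
Density = 1627 trees / 2.9 ha
Density = 561 trees/ha

561


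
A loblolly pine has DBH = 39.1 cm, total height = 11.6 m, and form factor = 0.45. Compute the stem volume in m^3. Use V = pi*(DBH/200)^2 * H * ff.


Formula: V = pi * (DBH/200)^2 * H * ff
Radius = DBH/200 = 39.1/200 = 0.1955 m
Radius^2 = 0.1955^2 = 0.03822025 m^2
V = pi * 0.03822025 * 11.6 * 0.45
V = 0.627 m^3

0.627


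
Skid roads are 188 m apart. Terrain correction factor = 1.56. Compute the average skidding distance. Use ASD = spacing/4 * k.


Formula: ASD = (spacing / 4) * correction
Uncorrected distance = spacing / 4 = 188 / 4 = 47 m
ASD = 47 * 1.56 = 73 m

73


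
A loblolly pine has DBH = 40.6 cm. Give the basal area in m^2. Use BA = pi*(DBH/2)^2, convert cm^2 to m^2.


Formula: BA = pi * (DBH/2)^2 / 10000  (cm^2 to m^2)
Radius = DBH/2 = 40.6/2 = 20.3 cm
BA = pi * 20.3^2 / 10000
   = 1294.6189 cm^2 / 10000
   = 0.1295 m^2

0.1295


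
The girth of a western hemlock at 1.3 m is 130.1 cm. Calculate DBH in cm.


Formula: DBH = C / pi
DBH = 130.1 / pi
pi = 3.14159...
DBH = 41.4 cm

41.4


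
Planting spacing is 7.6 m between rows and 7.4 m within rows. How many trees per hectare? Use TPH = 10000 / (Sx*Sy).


Formula: TPH = 10000 m^2/ha / (spacing_x * spacing_y)
Area per tree = 7.6 m * 7.4 m = 56.24 m^2
TPH = 10000 / 56.24 = 178 trees/ha

178


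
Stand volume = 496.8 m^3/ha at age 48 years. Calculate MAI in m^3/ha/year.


Formula: MAI = Total Volume / Stand Age
MAI = 496.8 m^3/ha / 48 years
MAI = 10.35 m^3/ha/year

10.35


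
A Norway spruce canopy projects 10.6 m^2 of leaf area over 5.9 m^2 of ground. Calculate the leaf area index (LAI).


Formula: LAI = total leaf area / ground area  (dimensionless)
LAI = 10.6 m^2 / 5.9 m^2
LAI = 1.8

1.8


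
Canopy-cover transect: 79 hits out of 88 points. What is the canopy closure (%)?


Formula: Canopy closure = covered points / total points * 100
Closure = 79 / 88 * 100
Closure = 0.8977 * 100 = 89.8%

89.8


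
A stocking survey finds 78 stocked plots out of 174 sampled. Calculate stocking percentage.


Formula: Stocking % = stocked plots / total plots * 100
Stocking = 78 / 174 * 100
Stocking = 0.4483 * 100 = 44.8%

44.8


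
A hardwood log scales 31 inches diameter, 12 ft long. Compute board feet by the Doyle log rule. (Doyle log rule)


Doyle: BF = (D - 4)^2 * L / 16
Adjusted diameter = 31 - 4 = 27 in
(D-4)^2 = 27^2 = 729
BF = 729 * 12 / 16 = 547 BF

547


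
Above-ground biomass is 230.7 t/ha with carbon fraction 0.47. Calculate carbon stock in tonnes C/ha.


Formula: Carbon Stock = Biomass * Carbon Fraction
C = 230.7 t/ha * 0.47
C = 108.4 t C/ha

108.4


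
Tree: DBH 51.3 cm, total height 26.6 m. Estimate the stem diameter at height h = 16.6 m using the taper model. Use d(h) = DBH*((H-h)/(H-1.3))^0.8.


Taper: d(h) = DBH * ((H - h) / (H - 1.3))^0.8
Numerator = H - h = 26.6 - 16.6 = 10.0 m
Denominator = H - 1.3 = 26.6 - 1.3 = 25.3 m
Ratio = 10.0 / 25.3 = 0.39526
d = 51.3 * 0.39526^0.8 = 24.4 cm

24.4


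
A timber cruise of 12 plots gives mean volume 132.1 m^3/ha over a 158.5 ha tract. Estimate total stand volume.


Formula: Total Volume = Mean Volume per ha * Total Area
Total Volume = 132.1 m^3/ha * 158.5 ha
Total Volume = 20938 m^3

20938


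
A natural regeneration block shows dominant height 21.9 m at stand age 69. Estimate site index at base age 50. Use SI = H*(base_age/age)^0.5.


Formula: SI = H_dom * (base_age / age)^0.5
Age ratio = 50 / 69 = 0.72464
sqrt(age_ratio) = 0.85126
SI = 21.9 * 0.85126 = 18.6 m

18.6


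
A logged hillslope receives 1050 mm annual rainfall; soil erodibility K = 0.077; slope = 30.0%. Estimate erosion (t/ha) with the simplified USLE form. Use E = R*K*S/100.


Formula: E = R * K * S / 100  (simplified USLE)
R * K = 1050 * 0.077 = 80.85
E = 80.85 * 30.0 / 100 = 24.26 t/ha

24.26


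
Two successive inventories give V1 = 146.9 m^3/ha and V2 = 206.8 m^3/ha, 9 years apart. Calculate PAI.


Formula: PAI = (V_T2 - V_T1) / (T2 - T1)
Volume increment = 206.8 - 146.9 = 59.9 m^3/ha
PAI = 59.9 / 9 = 6.66 m^3/ha/year

6.66


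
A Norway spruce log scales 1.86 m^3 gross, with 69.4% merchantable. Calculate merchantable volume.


Formula: MV = V_total * (merchantable_pct / 100)
Merchantable fraction = 69.4% / 100 = 0.694
MV = 1.86 m^3 * 0.694 = 1.291 m^3

1.291


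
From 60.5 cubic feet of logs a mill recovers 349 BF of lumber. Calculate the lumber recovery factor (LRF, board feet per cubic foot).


Formula: LRF = Lumber Output (BF) / Log Input (ft^3)
LRF = 349 BF / 60.5 ft^3
LRF = 5.77 BF/ft^3

5.77


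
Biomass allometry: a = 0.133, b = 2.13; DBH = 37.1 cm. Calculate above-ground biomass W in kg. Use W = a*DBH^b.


Formula: W = a * DBH^b  (allometric power law)
DBH^b = 37.1^2.13 = 2201.742
W = 0.133 * 2201.742 = 292.8 kg

292.8


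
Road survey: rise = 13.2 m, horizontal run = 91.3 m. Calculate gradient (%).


Formula: Gradient = rise / run * 100
Gradient = 13.2 / 91.3 * 100 = 14.5%

14.5


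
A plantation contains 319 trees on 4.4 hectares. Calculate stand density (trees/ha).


Formula: Stand Density = N_trees / Area_ha
Density = 319 trees / 4.4 ha
Density = 73 trees/ha

73


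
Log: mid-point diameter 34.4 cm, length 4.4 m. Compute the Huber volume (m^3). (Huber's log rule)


Huber: V = Am * L,  Am = pi*(Dm/200)^2
Am = pi*(34.4/200)^2 = 0.092941 m^2
V = 0.092941*4.4 = 0.4089 m^3

0.4089


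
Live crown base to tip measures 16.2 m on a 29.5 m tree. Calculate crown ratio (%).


Formula: Crown Ratio = (Crown Length / Total Height) * 100
CR = (16.2 m / 29.5 m) * 100
CR = 0.5492 * 100 = 54.9%

54.9


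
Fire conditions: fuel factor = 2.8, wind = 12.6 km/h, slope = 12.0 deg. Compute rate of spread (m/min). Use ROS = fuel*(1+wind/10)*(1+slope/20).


Formula: ROS = fuel * (1 + wind/10) * (1 + slope/20)
Wind factor = 1 + 12.6/10 = 2.26
Slope factor = 1 + 12.0/20 = 1.6
ROS = 2.8 * 2.26 * 1.6 = 10.12 m/min

10.12


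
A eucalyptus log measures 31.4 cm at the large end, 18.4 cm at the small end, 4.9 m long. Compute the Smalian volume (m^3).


Smalian: V = (A1 + A2)/2 * L,  A = pi*(D/200)^2
A1 = pi*(31.4/200)^2 = 0.077437 m^2
A2 = pi*(18.4/200)^2 = 0.02659 m^2
V = (0.077437+0.02659)/2*4.9 = 0.2549 m^3

0.2549


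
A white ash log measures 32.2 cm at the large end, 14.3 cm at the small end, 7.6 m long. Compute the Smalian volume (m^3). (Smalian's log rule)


Smalian: V = (A1 + A2)/2 * L,  A = pi*(D/200)^2
A1 = pi*(32.2/200)^2 = 0.081433 m^2
A2 = pi*(14.3/200)^2 = 0.016061 m^2
V = (0.081433+0.016061)/2*7.6 = 0.3705 m^3

0.3705


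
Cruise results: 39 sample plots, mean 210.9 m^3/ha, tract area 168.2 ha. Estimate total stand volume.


Formula: Total Volume = Mean Volume per ha * Total Area
Total Volume = 210.9 m^3/ha * 168.2 ha
Total Volume = 35473 m^3

35473


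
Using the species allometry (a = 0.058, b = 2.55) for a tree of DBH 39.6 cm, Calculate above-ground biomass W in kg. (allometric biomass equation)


Formula: W = a * DBH^b  (allometric power law)
DBH^b = 39.6^2.55 = 11861.0387
W = 0.058 * 11861.0387 = 687.9 kg

687.9


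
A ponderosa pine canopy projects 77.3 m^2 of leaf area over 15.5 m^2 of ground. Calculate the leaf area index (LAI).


Formula: LAI = total leaf area / ground area  (dimensionless)
LAI = 77.3 m^2 / 15.5 m^2
LAI = 4.99

4.99


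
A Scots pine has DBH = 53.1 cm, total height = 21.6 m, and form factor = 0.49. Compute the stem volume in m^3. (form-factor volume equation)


Formula: V = pi * (DBH/200)^2 * H * ff
Radius = DBH/200 = 53.1/200 = 0.2655 m
Radius^2 = 0.2655^2 = 0.07049025 m^2
V = pi * 0.07049025 * 21.6 * 0.49
V = 2.344 m^3

2.344


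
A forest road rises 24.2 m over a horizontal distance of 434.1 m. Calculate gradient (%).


Formula: Gradient = rise / run * 100
Gradient = 24.2 / 434.1 * 100 = 5.6%

5.6


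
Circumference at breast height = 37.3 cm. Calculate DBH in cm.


Formula: DBH = C / pi
DBH = 37.3 / pi
pi = 3.14159...
DBH = 11.9 cm

11.9


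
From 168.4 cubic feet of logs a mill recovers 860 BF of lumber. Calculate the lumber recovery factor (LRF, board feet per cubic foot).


Formula: LRF = Lumber Output (BF) / Log Input (ft^3)
LRF = 860 BF / 168.4 ft^3
LRF = 5.11 BF/ft^3

5.11


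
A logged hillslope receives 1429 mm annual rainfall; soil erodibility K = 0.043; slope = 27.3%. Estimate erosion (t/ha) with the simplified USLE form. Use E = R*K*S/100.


Formula: E = R * K * S / 100  (simplified USLE)
R * K = 1429 * 0.043 = 61.447
E = 61.447 * 27.3 / 100 = 16.78 t/ha

16.78


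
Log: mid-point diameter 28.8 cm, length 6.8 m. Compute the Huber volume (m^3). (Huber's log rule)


Huber: V = Am * L,  Am = pi*(Dm/200)^2
Am = pi*(28.8/200)^2 = 0.065144 m^2
V = 0.065144*6.8 = 0.443 m^3

0.443


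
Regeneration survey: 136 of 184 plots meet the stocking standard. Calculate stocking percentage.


Formula: Stocking % = stocked plots / total plots * 100
Stocking = 136 / 184 * 100
Stocking = 0.7391 * 100 = 73.9%

73.9


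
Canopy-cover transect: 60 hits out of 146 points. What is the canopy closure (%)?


Formula: Canopy closure = covered points / total points * 100
Closure = 60 / 146 * 100
Closure = 0.411 * 100 = 41.1%

41.1


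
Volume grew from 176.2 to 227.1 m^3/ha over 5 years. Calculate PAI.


Formula: PAI = (V_T2 - V_T1) / (T2 - T1)
Volume increment = 227.1 - 176.2 = 50.9 m^3/ha
PAI = 50.9 / 5 = 10.18 m^3/ha/year

10.18


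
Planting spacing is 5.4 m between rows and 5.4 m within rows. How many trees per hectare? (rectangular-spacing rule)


Formula: TPH = 10000 m^2/ha / (spacing_x * spacing_y)
Area per tree = 5.4 m * 5.4 m = 29.16 m^2
TPH = 10000 / 29.16 = 343 trees/ha

343


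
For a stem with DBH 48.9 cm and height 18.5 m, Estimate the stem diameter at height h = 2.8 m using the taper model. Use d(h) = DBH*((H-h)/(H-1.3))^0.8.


Taper: d(h) = DBH * ((H - h) / (H - 1.3))^0.8
Numerator = H - h = 18.5 - 2.8 = 15.7 m
Denominator = H - 1.3 = 18.5 - 1.3 = 17.2 m
Ratio = 15.7 / 17.2 = 0.91279
d = 48.9 * 0.91279^0.8 = 45.5 cm

45.5


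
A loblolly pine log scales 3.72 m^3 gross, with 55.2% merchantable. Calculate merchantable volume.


Formula: MV = V_total * (merchantable_pct / 100)
Merchantable fraction = 55.2% / 100 = 0.552
MV = 3.72 m^3 * 0.552 = 2.053 m^3

2.053


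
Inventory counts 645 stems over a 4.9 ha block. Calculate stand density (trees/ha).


Formula: Stand Density = N_trees / Area_ha
Density = 645 trees / 4.9 ha
Density = 132 trees/ha

132


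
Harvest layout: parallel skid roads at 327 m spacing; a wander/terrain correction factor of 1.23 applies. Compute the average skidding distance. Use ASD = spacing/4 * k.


Formula: ASD = (spacing / 4) * correction
Uncorrected distance = spacing / 4 = 327 / 4 = 81.75 m
ASD = 81.75 * 1.23 = 101 m

101


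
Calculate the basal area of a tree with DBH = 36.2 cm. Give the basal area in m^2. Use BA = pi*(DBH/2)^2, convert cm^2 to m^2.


Formula: BA = pi * (DBH/2)^2 / 10000  (cm^2 to m^2)
Radius = DBH/2 = 36.2/2 = 18.1 cm
BA = pi * 18.1^2 / 10000
   = 1029.2172 cm^2 / 10000
   = 0.1029 m^2

0.1029


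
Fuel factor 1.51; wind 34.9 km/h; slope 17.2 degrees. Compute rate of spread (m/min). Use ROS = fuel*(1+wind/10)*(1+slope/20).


Formula: ROS = fuel * (1 + wind/10) * (1 + slope/20)
Wind factor = 1 + 34.9/10 = 4.49
Slope factor = 1 + 17.2/20 = 1.86
ROS = 1.51 * 4.49 * 1.86 = 12.61 m/min

12.61


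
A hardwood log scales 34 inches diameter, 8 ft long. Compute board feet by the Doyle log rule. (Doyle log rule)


Doyle: BF = (D - 4)^2 * L / 16
Adjusted diameter = 34 - 4 = 30 in
(D-4)^2 = 30^2 = 900
BF = 900 * 8 / 16 = 450 BF

450


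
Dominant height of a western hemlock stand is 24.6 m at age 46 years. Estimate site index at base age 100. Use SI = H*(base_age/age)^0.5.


Formula: SI = H_dom * (base_age / age)^0.5
Age ratio = 100 / 46 = 2.17391
sqrt(age_ratio) = 1.47442
SI = 24.6 * 1.47442 = 36.3 m

36.3


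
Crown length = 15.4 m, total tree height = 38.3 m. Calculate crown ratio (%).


Formula: Crown Ratio = (Crown Length / Total Height) * 100
CR = (15.4 m / 38.3 m) * 100
CR = 0.4021 * 100 = 40.2%

40.2


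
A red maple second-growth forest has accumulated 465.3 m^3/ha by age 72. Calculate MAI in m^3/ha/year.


Formula: MAI = Total Volume / Stand Age
MAI = 465.3 m^3/ha / 72 years
MAI = 6.46 m^3/ha/year

6.46


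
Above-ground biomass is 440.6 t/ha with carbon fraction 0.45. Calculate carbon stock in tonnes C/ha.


Formula: Carbon Stock = Biomass * Carbon Fraction
C = 440.6 t/ha * 0.45
C = 198.3 t C/ha

198.3


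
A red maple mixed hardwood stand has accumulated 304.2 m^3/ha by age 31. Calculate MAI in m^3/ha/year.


Formula: MAI = Total Volume / Stand Age
MAI = 304.2 m^3/ha / 31 years
MAI = 9.81 m^3/ha/year

9.81


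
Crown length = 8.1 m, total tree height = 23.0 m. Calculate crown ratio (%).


Formula: Crown Ratio = (Crown Length / Total Height) * 100
CR = (8.1 m / 23.0 m) * 100
CR = 0.3522 * 100 = 35.2%

35.2
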